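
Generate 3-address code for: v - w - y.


Break into single-operator statements:
t1 = v - w
t2 = t1 - y


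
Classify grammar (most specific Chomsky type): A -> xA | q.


Right-linear: every RHS is a terminal or a terminal followed by one nonterminal
Classification: Type 3 (Regular)


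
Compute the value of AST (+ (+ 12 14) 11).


Evaluate inner: (+ 12 14) = 26
Evaluate root: (+ 26 11) = 37
Result: 37


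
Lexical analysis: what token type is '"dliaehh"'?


Pattern: double-quoted sequence
Type: STRING_LITERAL


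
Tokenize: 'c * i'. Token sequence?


Scan left to right, longest-match per lexeme
Tokens: ID(c), OP(*), ID(i)


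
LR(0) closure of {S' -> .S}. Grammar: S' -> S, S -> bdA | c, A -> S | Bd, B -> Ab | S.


Start: S' -> .S
For each item with dot before a nonterminal B, add B -> .γ for every B-production
Closure: [S' -> .S, S -> .bdA, S -> .c]


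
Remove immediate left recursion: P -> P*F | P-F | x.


Left-recursive alternatives: P*F, P-F; non-recursive: x
Introduce P': P -> xP', P' -> *FP' | -FP' | ε


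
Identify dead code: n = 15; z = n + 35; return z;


n is read by z's definition; z is returned
No dead code


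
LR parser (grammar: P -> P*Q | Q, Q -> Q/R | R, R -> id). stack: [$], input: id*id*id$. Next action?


no handle on stack; shift 'id'
Action: shift


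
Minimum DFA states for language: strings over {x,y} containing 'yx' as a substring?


KMP-style automaton: 2 progress states + 1 absorbing accept = 3
Minimal DFA: 3 states


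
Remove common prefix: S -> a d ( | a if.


Common prefix: 'a'
Factored: S -> a S', S' -> d ( | if


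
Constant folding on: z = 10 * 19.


10 * 19 = 190 at compile time
Optimized: z = 190


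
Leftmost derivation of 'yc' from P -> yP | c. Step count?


Derivation: P => yP => yc
Steps: 2


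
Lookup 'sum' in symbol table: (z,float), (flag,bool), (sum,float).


Lookup 'sum' → type float


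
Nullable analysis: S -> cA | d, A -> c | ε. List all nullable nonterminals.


A nonterminal is nullable iff some alternative derives ε (directly, or every symbol in it is nullable)
Nullable: {A}


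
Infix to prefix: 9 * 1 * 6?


left-to-right (same/higher precedence on left): tree is (* (* 9 1) 6)
Prefix: * * 9 1 6


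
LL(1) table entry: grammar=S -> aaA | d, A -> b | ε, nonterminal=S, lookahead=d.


For [S, d]: 'd' ∈ FIRST(d)
Entry: S -> d


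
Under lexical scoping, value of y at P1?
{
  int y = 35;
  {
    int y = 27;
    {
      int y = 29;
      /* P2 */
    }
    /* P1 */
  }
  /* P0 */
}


y declared in the same block as P1
y = 27


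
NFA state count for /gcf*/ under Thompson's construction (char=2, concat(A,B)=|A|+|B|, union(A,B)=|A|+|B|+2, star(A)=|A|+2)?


Syntax tree has 3 char leaf(s), 0 union(s), 1 star(s)
chars contribute 3×2 = 6; each union adds +2; each star adds +2
Total: 6 + 0 + 2 = 8 states


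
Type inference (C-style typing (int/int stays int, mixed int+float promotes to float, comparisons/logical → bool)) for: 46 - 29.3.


Operand types: int - float
Rule: mixed int/float promotes to float; int/int stays int
Result type: float


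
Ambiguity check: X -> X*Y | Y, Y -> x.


precedence layered via separate nonterminal Y: deterministic
Unambiguous


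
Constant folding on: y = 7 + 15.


7 + 15 = 22 at compile time
Optimized: y = 22


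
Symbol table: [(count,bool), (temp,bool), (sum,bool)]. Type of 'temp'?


Lookup 'temp' → type bool


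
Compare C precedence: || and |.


'|' is bitwise OR (level 3); '||' is logical OR (level 1)
Higher level binds tighter
'|' has higher precedence than '||'


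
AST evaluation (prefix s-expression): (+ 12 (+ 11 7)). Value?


Evaluate inner: (+ 11 7) = 18
Evaluate root: (+ 12 18) = 30
Result: 30


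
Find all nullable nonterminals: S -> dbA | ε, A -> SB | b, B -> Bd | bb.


A nonterminal is nullable iff some alternative derives ε (directly, or every symbol in it is nullable)
Nullable: {S}


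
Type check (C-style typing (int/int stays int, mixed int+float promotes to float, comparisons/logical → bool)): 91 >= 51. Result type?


Operand types: int >= int
Rule: comparison yields bool
Result type: bool


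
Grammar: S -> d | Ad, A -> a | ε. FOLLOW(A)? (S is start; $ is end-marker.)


$ ∈ FOLLOW(S). For each A -> αBβ: add FIRST(β)\{ε} to FOLLOW(B); if β nullable, add FOLLOW(A).
FOLLOW(A) = {d}


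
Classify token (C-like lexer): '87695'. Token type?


Pattern: digits only
Type: INTEGER_LITERAL


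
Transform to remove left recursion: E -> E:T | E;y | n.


Left-recursive alternatives: E:T, E;y; non-recursive: n
Introduce E': E -> nE', E' -> :TE' | ;yE' | ε


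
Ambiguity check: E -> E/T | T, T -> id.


precedence layered via separate nonterminal T: deterministic
Unambiguous


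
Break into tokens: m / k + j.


Scan left to right, longest-match per lexeme
Tokens: ID(m), OP(/), ID(k), OP(+), ID(j)


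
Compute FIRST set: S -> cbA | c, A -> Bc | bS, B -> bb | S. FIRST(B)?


Per alternative of B: FIRST(bb) = {b}; FIRST(S) = {c}
FIRST(B) = {b, c}


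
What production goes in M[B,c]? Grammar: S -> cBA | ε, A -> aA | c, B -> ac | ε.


For [B, c]: ε is nullable and 'c' ∈ FOLLOW(B)
Entry: B -> ε


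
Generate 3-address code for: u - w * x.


Break into single-operator statements:
t1 = w * x
t2 = u - t1


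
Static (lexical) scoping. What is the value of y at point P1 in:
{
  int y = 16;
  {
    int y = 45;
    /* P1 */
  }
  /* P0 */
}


y declared in the same block as P1
y = 45


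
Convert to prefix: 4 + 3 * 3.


'*' binds tighter: tree is (+ 4 (* 3 3))
Prefix: + 4 * 3 3


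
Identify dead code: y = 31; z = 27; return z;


y is assigned but never read
Dead: 'y = 31'


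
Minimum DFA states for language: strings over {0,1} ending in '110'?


Track the longest suffix of input matching a prefix of '110': 4 classes (prefixes of length 0..3)
Minimal DFA: 4 states


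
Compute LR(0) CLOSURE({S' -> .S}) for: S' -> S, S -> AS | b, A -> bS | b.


Start: S' -> .S
For each item with dot before a nonterminal B, add B -> .γ for every B-production
Closure: [S' -> .S, S -> .AS, S -> .b, A -> .bS, A -> .b]


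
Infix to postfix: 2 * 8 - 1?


Left to right (same or higher precedence on left)
Postfix: 2 8 * 1 -


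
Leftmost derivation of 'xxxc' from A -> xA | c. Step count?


Derivation: A => xA => xxA => xxxA => xxxc
Steps: 4


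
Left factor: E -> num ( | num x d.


Common prefix: 'num'
Factored: E -> num E', E' -> ( | x d


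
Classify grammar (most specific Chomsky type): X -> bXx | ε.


Single nonterminal LHS, but b^n x^n is not regular
Classification: Type 2 (Context-Free)


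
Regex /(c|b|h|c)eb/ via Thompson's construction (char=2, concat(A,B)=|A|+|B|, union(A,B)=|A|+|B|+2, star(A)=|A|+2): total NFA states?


Syntax tree has 6 char leaf(s), 3 union(s), 0 star(s)
chars contribute 6×2 = 12; each union adds +2; each star adds +2
Total: 12 + 6 + 0 = 18 states


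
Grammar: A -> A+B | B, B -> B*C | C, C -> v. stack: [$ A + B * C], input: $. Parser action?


handle 'B*C' on top
Action: reduce (B -> B*C)


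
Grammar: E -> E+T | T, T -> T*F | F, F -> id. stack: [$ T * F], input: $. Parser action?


handle 'T*F' on top
Action: reduce (T -> T*F)


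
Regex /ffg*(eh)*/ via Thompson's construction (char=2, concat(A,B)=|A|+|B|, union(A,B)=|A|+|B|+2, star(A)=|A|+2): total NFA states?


Syntax tree has 5 char leaf(s), 0 union(s), 2 star(s)
chars contribute 5×2 = 10; each union adds +2; each star adds +2
Total: 10 + 0 + 4 = 14 states


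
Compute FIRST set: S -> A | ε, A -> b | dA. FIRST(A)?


Per alternative of A: FIRST(b) = {b}; FIRST(dA) = {d}
FIRST(A) = {b, d}


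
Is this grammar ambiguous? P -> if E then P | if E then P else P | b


dangling else: 'if E then if E then b else b' parses two ways
Ambiguous


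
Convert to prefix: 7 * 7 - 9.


left-to-right (same/higher precedence on left): tree is (- (* 7 7) 9)
Prefix: - * 7 7 9


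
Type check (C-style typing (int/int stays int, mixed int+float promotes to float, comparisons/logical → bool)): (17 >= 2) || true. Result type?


Operand types: bool || bool
Rule: logical operators take bool operands and yield bool
Result type: bool


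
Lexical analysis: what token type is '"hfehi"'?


Pattern: double-quoted sequence
Type: STRING_LITERAL


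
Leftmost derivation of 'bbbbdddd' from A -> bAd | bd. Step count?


Derivation: A => bAd => bbAdd => bbbAddd => bbbbdddd
Steps: 4


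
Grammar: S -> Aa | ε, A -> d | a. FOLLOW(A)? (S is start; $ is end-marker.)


$ ∈ FOLLOW(S). For each A -> αBβ: add FIRST(β)\{ε} to FOLLOW(B); if β nullable, add FOLLOW(A).
FOLLOW(A) = {a}


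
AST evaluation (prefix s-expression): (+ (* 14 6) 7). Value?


Evaluate inner: (* 14 6) = 84
Evaluate root: (+ 84 7) = 91
Result: 91


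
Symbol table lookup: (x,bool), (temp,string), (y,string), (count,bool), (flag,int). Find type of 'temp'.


Lookup 'temp' → type string


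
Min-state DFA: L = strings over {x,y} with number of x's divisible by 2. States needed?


Track (count of x) mod 2: states 0..1, accept at 0
Minimal DFA: 2 states


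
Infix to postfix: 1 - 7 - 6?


Left to right (same or higher precedence on left)
Postfix: 1 7 - 6 -


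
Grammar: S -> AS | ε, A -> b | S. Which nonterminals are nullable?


A nonterminal is nullable iff some alternative derives ε (directly, or every symbol in it is nullable)
Nullable: {A, S}


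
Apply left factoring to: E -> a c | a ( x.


Common prefix: 'a'
Factored: E -> a E', E' -> c | ( x


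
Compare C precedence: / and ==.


'/' is multiplicative (level 10); '==' is equality (level 6)
Higher level binds tighter
'/' has higher precedence than '=='


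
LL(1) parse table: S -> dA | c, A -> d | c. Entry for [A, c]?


For [A, c]: 'c' ∈ FIRST(c)
Entry: A -> c


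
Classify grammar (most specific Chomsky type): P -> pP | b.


Right-linear: every RHS is a terminal or a terminal followed by one nonterminal
Classification: Type 3 (Regular)


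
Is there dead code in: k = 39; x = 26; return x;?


k is assigned but never read
Dead: 'k = 39'


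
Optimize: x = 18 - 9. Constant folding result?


18 - 9 = 9 at compile time
Optimized: x = 9


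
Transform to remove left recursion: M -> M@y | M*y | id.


Left-recursive alternatives: M@y, M*y; non-recursive: id
Introduce M': M -> idM', M' -> @yM' | *yM' | ε


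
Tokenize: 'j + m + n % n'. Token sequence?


Scan left to right, longest-match per lexeme
Tokens: ID(j), OP(+), ID(m), OP(+), ID(n), OP(%), ID(n)


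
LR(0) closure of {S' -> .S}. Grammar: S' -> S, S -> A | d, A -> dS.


Start: S' -> .S
For each item with dot before a nonterminal B, add B -> .γ for every B-production
Closure: [S' -> .S, S -> .A, S -> .d, A -> .dS]


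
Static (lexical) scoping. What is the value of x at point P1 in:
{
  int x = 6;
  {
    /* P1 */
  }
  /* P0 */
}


P1's block does not declare x; resolves to the enclosing declaration at depth 0
x = 6


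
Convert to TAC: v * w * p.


Break into single-operator statements:
t1 = v * w
t2 = t1 * p


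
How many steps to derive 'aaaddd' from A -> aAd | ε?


Derivation: A => aAd => aaAdd => aaaAddd => aaaddd
Steps: 4


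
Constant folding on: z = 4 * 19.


4 * 19 = 76 at compile time
Optimized: z = 76


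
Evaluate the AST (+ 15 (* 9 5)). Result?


Evaluate inner: (* 9 5) = 45
Evaluate root: (+ 15 45) = 60
Result: 60


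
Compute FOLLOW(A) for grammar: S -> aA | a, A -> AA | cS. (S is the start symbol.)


$ ∈ FOLLOW(S). For each A -> αBβ: add FIRST(β)\{ε} to FOLLOW(B); if β nullable, add FOLLOW(A).
FOLLOW(A) = {$, c}


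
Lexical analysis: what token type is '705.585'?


Pattern: digits with a decimal point
Type: FLOAT_LITERAL


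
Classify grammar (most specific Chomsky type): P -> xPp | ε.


Single nonterminal LHS, but x^n p^n is not regular
Classification: Type 2 (Context-Free)


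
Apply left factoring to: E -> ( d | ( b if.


Common prefix: '('
Factored: E -> ( E', E' -> d | b if


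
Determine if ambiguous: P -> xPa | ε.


balanced x^n…a^n: each string has a unique parse
Unambiguous


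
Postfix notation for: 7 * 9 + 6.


Left to right (same or higher precedence on left)
Postfix: 7 9 * 6 +


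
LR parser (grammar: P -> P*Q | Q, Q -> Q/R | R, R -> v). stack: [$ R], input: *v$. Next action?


'R' (not preceded by Q/) is the handle for Q -> R
Action: reduce (Q -> R)


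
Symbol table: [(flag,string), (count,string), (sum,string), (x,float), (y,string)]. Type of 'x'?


Lookup 'x' → type float


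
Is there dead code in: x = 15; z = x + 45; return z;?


x is read by z's definition; z is returned
No dead code


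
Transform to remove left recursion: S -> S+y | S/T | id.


Left-recursive alternatives: S+y, S/T; non-recursive: id
Introduce S': S -> idS', S' -> +yS' | /TS' | ε


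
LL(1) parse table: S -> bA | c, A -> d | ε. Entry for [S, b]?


For [S, b]: 'b' ∈ FIRST(bA)
Entry: S -> bA


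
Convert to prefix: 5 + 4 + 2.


left-to-right (same/higher precedence on left): tree is (+ (+ 5 4) 2)
Prefix: + + 5 4 2


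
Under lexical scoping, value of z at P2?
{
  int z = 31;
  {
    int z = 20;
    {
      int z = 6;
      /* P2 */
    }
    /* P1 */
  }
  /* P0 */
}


z declared in the same block as P2
z = 6


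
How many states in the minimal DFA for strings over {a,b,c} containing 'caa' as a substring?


KMP-style automaton: 3 progress states + 1 absorbing accept = 4
Minimal DFA: 4 states


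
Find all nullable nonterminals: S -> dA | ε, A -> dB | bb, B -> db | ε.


A nonterminal is nullable iff some alternative derives ε (directly, or every symbol in it is nullable)
Nullable: {B, S}


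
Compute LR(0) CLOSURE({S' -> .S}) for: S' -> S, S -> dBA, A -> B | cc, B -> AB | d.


Start: S' -> .S
For each item with dot before a nonterminal B, add B -> .γ for every B-production
Closure: [S' -> .S, S -> .dBA]


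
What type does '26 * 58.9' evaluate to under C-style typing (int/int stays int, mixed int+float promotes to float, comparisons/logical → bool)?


Operand types: int * float
Rule: mixed int/float promotes to float; int/int stays int
Result type: float


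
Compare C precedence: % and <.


'%' is multiplicative (level 10); '<' is relational (level 7)
Higher level binds tighter
'%' has higher precedence than '<'


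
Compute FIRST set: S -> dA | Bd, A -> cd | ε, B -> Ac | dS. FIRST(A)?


Per alternative of A: FIRST(cd) = {c}; FIRST(ε) = {ε}
FIRST(A) = {c, ε}


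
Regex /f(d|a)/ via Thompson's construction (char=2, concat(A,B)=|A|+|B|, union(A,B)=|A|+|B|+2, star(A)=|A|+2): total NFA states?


Syntax tree has 3 char leaf(s), 1 union(s), 0 star(s)
chars contribute 3×2 = 6; each union adds +2; each star adds +2
Total: 6 + 2 + 0 = 8 states


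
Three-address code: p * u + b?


Break into single-operator statements:
t1 = p * u
t2 = t1 + b


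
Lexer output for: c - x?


Scan left to right, longest-match per lexeme
Tokens: ID(c), OP(-), ID(x)


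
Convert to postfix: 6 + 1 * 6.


* has higher precedence, evaluate 1*6 first
Postfix: 6 1 6 * +


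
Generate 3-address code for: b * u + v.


Break into single-operator statements:
t1 = b * u
t2 = t1 + v


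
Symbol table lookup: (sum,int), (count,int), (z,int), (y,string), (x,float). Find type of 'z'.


Lookup 'z' → type int


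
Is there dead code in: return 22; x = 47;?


statement follows a return and is unreachable
Dead: 'x = 47'


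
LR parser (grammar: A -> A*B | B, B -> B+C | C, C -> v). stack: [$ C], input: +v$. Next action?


'C' (not preceded by B+) is the handle for B -> C
Action: reduce (B -> C)


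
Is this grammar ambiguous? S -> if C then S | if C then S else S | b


dangling else: 'if C then if C then b else b' parses two ways
Ambiguous


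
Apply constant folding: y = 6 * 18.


6 * 18 = 108 at compile time
Optimized: y = 108


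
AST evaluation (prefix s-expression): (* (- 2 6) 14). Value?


Evaluate inner: (- 2 6) = -4
Evaluate root: (* -4 14) = -56
Result: -56


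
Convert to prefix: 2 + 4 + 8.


left-to-right (same/higher precedence on left): tree is (+ (+ 2 4) 8)
Prefix: + + 2 4 8


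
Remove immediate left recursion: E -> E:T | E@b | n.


Left-recursive alternatives: E:T, E@b; non-recursive: n
Introduce E': E -> nE', E' -> :TE' | @bE' | ε


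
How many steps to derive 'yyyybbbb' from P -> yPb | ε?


Derivation: P => yPb => yyPbb => yyyPbbb => yyyyPbbbb => yyyybbbb
Steps: 5


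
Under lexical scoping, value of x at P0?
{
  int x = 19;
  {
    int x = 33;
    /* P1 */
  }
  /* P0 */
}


x declared in the same block as P0
x = 19


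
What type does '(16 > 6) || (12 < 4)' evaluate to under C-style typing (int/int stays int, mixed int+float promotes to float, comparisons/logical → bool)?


Operand types: bool || bool
Rule: logical operators take bool operands and yield bool
Result type: bool


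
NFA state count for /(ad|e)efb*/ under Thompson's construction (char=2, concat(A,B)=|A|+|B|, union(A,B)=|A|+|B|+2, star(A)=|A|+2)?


Syntax tree has 6 char leaf(s), 1 union(s), 1 star(s)
chars contribute 6×2 = 12; each union adds +2; each star adds +2
Total: 12 + 2 + 2 = 16 states


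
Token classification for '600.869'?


Pattern: digits with a decimal point
Type: FLOAT_LITERAL


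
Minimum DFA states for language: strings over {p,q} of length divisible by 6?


Track length mod 6: states 0..5, accept at 0
Minimal DFA: 6 states


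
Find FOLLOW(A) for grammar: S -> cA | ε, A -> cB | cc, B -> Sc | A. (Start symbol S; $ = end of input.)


$ ∈ FOLLOW(S). For each A -> αBβ: add FIRST(β)\{ε} to FOLLOW(B); if β nullable, add FOLLOW(A).
FOLLOW(A) = {$, c}


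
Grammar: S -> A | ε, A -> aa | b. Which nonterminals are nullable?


A nonterminal is nullable iff some alternative derives ε (directly, or every symbol in it is nullable)
Nullable: {S}


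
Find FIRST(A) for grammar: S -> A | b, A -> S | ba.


Per alternative of A: FIRST(S) = {b}; FIRST(ba) = {b}
FIRST(A) = {b}


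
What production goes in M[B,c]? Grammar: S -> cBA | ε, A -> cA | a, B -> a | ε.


For [B, c]: ε is nullable and 'c' ∈ FOLLOW(B)
Entry: B -> ε


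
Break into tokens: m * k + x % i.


Scan left to right, longest-match per lexeme
Tokens: ID(m), OP(*), ID(k), OP(+), ID(x), OP(%), ID(i)


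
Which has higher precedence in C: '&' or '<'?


'<' is relational (level 7); '&' is bitwise AND (level 5)
Higher level binds tighter
'<' has higher precedence than '&'


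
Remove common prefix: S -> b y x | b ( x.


Common prefix: 'b'
Factored: S -> b S', S' -> y x | ( x


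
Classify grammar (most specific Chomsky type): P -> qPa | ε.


Single nonterminal LHS, but q^n a^n is not regular
Classification: Type 2 (Context-Free)


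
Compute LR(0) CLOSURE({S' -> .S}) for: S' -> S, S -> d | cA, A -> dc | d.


Start: S' -> .S
For each item with dot before a nonterminal B, add B -> .γ for every B-production
Closure: [S' -> .S, S -> .d, S -> .cA]


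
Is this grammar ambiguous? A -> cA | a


right-linear, alternatives start with distinct terminals 'c' vs 'a': unique leftmost derivation
Unambiguous


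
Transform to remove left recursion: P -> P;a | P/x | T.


Left-recursive alternatives: P;a, P/x; non-recursive: T
Introduce P': P -> TP', P' -> ;aP' | /xP' | ε


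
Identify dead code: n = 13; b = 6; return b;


n is assigned but never read
Dead: 'n = 13'


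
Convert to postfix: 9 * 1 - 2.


Left to right (same or higher precedence on left)
Postfix: 9 1 * 2 -


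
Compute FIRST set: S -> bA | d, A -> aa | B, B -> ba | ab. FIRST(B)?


Per alternative of B: FIRST(ba) = {b}; FIRST(ab) = {a}
FIRST(B) = {a, b}


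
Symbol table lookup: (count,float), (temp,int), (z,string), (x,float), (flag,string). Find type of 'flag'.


Lookup 'flag' → type string


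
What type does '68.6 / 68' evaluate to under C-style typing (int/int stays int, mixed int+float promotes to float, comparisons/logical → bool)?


Operand types: float / int
Rule: mixed int/float promotes to float; int/int stays int
Result type: float


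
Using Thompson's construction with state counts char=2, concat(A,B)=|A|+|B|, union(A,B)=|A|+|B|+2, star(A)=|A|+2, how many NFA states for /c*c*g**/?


Syntax tree has 3 char leaf(s), 0 union(s), 4 star(s)
chars contribute 3×2 = 6; each union adds +2; each star adds +2
Total: 6 + 0 + 8 = 14 states


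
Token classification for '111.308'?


Pattern: digits with a decimal point
Type: FLOAT_LITERAL


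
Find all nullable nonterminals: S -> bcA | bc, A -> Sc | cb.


A nonterminal is nullable iff some alternative derives ε (directly, or every symbol in it is nullable)
Nullable: {}


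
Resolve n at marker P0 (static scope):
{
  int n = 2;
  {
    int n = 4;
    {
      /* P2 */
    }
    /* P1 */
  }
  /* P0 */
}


n declared in the same block as P0
n = 2


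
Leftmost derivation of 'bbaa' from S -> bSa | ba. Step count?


Derivation: S => bSa => bbaa
Steps: 2


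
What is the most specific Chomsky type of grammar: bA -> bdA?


LHS has context (more than one symbol) and |LHS| ≤ |RHS|
Classification: Type 1 (Context-Sensitive)


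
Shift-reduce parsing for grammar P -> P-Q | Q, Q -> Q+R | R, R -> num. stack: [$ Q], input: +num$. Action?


shift '+' to continue Q -> Q+R
Action: shift


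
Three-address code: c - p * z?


Break into single-operator statements:
t1 = p * z
t2 = c - t1


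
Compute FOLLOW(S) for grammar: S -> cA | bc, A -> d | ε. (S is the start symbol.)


$ ∈ FOLLOW(S). For each A -> αBβ: add FIRST(β)\{ε} to FOLLOW(B); if β nullable, add FOLLOW(A).
FOLLOW(S) = {$}


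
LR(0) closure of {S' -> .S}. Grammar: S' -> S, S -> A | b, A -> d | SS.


Start: S' -> .S
For each item with dot before a nonterminal B, add B -> .γ for every B-production
Closure: [S' -> .S, S -> .A, S -> .b, A -> .d, A -> .SS]


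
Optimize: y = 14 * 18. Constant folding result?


14 * 18 = 252 at compile time
Optimized: y = 252


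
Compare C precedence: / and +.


'/' is multiplicative (level 10); '+' is additive (level 9)
Higher level binds tighter
'/' has higher precedence than '+'


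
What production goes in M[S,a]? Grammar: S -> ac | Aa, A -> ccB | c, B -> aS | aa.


For [S, a]: 'a' ∈ FIRST(ac)
Entry: S -> ac


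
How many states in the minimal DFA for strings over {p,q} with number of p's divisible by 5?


Track (count of p) mod 5: states 0..4, accept at 0
Minimal DFA: 5 states


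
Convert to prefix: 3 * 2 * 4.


left-to-right (same/higher precedence on left): tree is (* (* 3 2) 4)
Prefix: * * 3 2 4


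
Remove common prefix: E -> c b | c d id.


Common prefix: 'c'
Factored: E -> c E', E' -> b | d id


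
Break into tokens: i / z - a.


Scan left to right, longest-match per lexeme
Tokens: ID(i), OP(/), ID(z), OP(-), ID(a)


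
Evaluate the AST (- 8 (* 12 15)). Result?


Evaluate inner: (* 12 15) = 180
Evaluate root: (- 8 180) = -172
Result: -172


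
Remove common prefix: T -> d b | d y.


Common prefix: 'd'
Factored: T -> d T', T' -> b | y


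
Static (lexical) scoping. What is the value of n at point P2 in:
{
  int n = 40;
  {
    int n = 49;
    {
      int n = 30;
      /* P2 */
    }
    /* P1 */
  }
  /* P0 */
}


n declared in the same block as P2
n = 30


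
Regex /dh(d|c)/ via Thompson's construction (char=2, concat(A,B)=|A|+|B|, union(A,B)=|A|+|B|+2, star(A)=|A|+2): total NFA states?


Syntax tree has 4 char leaf(s), 1 union(s), 0 star(s)
chars contribute 4×2 = 8; each union adds +2; each star adds +2
Total: 8 + 2 + 0 = 10 states


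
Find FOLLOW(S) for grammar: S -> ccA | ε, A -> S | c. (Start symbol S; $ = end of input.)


$ ∈ FOLLOW(S). For each A -> αBβ: add FIRST(β)\{ε} to FOLLOW(B); if β nullable, add FOLLOW(A).
FOLLOW(S) = {$}


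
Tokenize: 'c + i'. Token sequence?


Scan left to right, longest-match per lexeme
Tokens: ID(c), OP(+), ID(i)


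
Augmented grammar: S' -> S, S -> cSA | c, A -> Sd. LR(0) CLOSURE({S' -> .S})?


Start: S' -> .S
For each item with dot before a nonterminal B, add B -> .γ for every B-production
Closure: [S' -> .S, S -> .cSA, S -> .c]


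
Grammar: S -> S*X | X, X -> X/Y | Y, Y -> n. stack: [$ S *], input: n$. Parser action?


no handle ('S*' is not any RHS); shift 'n'
Action: shift


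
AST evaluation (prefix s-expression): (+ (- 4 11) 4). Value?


Evaluate inner: (- 4 11) = -7
Evaluate root: (+ -7 4) = -3
Result: -3


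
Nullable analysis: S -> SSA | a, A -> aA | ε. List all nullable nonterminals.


A nonterminal is nullable iff some alternative derives ε (directly, or every symbol in it is nullable)
Nullable: {A}


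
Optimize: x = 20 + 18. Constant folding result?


20 + 18 = 38 at compile time
Optimized: x = 38


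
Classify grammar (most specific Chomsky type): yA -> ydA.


LHS has context (more than one symbol) and |LHS| ≤ |RHS|
Classification: Type 1 (Context-Sensitive)


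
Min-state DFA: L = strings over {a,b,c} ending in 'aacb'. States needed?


Track the longest suffix of input matching a prefix of 'aacb': 5 classes (prefixes of length 0..4)
Minimal DFA: 5 states


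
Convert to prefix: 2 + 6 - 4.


left-to-right (same/higher precedence on left): tree is (- (+ 2 6) 4)
Prefix: - + 2 6 4


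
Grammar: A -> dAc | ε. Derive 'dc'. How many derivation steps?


Derivation: A => dAc => dc
Steps: 2


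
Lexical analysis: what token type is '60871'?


Pattern: digits only
Type: INTEGER_LITERAL


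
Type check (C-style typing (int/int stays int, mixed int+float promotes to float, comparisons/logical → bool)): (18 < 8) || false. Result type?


Operand types: bool || bool
Rule: logical operators take bool operands and yield bool
Result type: bool


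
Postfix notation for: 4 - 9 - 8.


Left to right (same or higher precedence on left)
Postfix: 4 9 - 8 -


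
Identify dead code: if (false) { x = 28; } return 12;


condition is constant false, so the whole block is unreachable
Dead: 'if (false) { x = 28; }'


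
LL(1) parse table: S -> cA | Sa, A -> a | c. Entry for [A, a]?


For [A, a]: 'a' ∈ FIRST(a)
Entry: A -> a


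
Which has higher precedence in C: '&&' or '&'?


'&' is bitwise AND (level 5); '&&' is logical AND (level 2)
Higher level binds tighter
'&' has higher precedence than '&&'


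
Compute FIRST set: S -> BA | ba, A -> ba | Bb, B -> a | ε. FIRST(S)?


Per alternative of S: FIRST(BA) = {a, b}; FIRST(ba) = {b}
FIRST(S) = {a, b}


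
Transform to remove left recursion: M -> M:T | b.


Left-recursive alternatives: M:T; non-recursive: b
Introduce M': M -> bM', M' -> :TM' | ε


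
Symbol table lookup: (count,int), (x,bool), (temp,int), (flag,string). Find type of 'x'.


Lookup 'x' → type bool


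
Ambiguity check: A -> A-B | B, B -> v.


precedence layered via separate nonterminal B: deterministic
Unambiguous


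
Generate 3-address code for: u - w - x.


Break into single-operator statements:
t1 = u - w
t2 = t1 - x


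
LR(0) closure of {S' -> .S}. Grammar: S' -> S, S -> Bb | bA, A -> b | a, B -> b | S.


Start: S' -> .S
For each item with dot before a nonterminal B, add B -> .γ for every B-production
Closure: [S' -> .S, S -> .Bb, S -> .bA, B -> .b, B -> .S]


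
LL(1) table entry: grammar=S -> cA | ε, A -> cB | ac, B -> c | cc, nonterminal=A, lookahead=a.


For [A, a]: 'a' ∈ FIRST(ac)
Entry: A -> ac


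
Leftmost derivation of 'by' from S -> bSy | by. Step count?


Derivation: S => by
Steps: 1


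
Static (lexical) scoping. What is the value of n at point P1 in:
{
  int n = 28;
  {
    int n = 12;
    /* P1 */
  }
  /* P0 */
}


n declared in the same block as P1
n = 12


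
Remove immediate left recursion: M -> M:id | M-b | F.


Left-recursive alternatives: M:id, M-b; non-recursive: F
Introduce M': M -> FM', M' -> :idM' | -bM' | ε


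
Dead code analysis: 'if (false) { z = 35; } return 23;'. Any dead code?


condition is constant false, so the whole block is unreachable
Dead: 'if (false) { z = 35; }'


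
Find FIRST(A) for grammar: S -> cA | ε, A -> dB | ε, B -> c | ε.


Per alternative of A: FIRST(dB) = {d}; FIRST(ε) = {ε}
FIRST(A) = {d, ε}


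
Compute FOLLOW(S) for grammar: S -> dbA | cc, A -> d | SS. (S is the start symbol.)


$ ∈ FOLLOW(S). For each A -> αBβ: add FIRST(β)\{ε} to FOLLOW(B); if β nullable, add FOLLOW(A).
FOLLOW(S) = {$, c, d}


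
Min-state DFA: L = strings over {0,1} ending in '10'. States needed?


Track the longest suffix of input matching a prefix of '10': 3 classes (prefixes of length 0..2)
Minimal DFA: 3 states


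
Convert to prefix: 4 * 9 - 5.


left-to-right (same/higher precedence on left): tree is (- (* 4 9) 5)
Prefix: - * 4 9 5


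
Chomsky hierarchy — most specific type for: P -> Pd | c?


Left-linear: every RHS is a terminal or one nonterminal followed by a terminal
Classification: Type 3 (Regular)


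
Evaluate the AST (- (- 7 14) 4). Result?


Evaluate inner: (- 7 14) = -7
Evaluate root: (- -7 4) = -11
Result: -11


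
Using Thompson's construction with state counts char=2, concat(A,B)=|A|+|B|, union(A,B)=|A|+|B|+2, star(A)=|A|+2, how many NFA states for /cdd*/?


Syntax tree has 3 char leaf(s), 0 union(s), 1 star(s)
chars contribute 3×2 = 6; each union adds +2; each star adds +2
Total: 6 + 0 + 2 = 8 states


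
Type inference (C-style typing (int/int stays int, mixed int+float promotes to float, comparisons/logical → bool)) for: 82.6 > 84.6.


Operand types: float > float
Rule: comparison yields bool
Result type: bool


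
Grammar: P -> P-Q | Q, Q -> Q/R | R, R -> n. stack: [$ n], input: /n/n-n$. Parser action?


'n' on top is the handle for R -> n
Action: reduce (R -> n)


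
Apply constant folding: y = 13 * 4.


13 * 4 = 52 at compile time
Optimized: y = 52


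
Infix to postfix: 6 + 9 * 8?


* has higher precedence, evaluate 9*8 first
Postfix: 6 9 8 * +


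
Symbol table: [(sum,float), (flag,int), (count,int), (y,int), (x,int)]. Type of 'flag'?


Lookup 'flag' → type int


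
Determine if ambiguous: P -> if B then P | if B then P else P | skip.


dangling else: 'if B then if B then skip else skip' parses two ways
Ambiguous


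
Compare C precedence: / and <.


'/' is multiplicative (level 10); '<' is relational (level 7)
Higher level binds tighter
'/' has higher precedence than '<'


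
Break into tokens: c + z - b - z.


Scan left to right, longest-match per lexeme
Tokens: ID(c), OP(+), ID(z), OP(-), ID(b), OP(-), ID(z)


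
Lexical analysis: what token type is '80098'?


Pattern: digits only
Type: INTEGER_LITERAL


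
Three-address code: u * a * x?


Break into single-operator statements:
t1 = u * a
t2 = t1 * x


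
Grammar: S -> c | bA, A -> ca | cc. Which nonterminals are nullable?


A nonterminal is nullable iff some alternative derives ε (directly, or every symbol in it is nullable)
Nullable: {}


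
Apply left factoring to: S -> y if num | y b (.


Common prefix: 'y'
Factored: S -> y S', S' -> if num | b (


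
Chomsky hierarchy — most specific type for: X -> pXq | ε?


Single nonterminal LHS, but p^n q^n is not regular
Classification: Type 2 (Context-Free)


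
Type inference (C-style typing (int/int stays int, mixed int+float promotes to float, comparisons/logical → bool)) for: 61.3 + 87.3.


Operand types: float + float
Rule: mixed int/float promotes to float; int/int stays int
Result type: float


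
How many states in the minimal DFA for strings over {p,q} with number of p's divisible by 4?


Track (count of p) mod 4: states 0..3, accept at 0
Minimal DFA: 4 states


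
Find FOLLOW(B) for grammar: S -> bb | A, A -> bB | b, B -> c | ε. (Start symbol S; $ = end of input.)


$ ∈ FOLLOW(S). For each A -> αBβ: add FIRST(β)\{ε} to FOLLOW(B); if β nullable, add FOLLOW(A).
FOLLOW(B) = {$}


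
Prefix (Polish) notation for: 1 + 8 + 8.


left-to-right (same/higher precedence on left): tree is (+ (+ 1 8) 8)
Prefix: + + 1 8 8


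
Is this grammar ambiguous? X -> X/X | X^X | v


'v/v^v' has two parse trees (no precedence encoded between / and ^)
Ambiguous


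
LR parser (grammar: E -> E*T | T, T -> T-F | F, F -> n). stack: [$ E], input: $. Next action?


start symbol E on stack, input exhausted
Action: accept


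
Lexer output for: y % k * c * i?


Scan left to right, longest-match per lexeme
Tokens: ID(y), OP(%), ID(k), OP(*), ID(c), OP(*), ID(i)


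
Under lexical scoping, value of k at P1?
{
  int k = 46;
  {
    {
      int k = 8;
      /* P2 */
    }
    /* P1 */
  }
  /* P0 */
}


P1's block does not declare k; resolves to the enclosing declaration at depth 0
k = 46


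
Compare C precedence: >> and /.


'/' is multiplicative (level 10); '>>' is shift (level 8)
Higher level binds tighter
'/' has higher precedence than '>>'


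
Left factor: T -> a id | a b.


Common prefix: 'a'
Factored: T -> a T', T' -> id | b


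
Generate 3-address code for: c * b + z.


Break into single-operator statements:
t1 = c * b
t2 = t1 + z


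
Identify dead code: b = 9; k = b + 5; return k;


b is read by k's definition; k is returned
No dead code


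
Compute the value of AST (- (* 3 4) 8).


Evaluate inner: (* 3 4) = 12
Evaluate root: (- 12 8) = 4
Result: 4


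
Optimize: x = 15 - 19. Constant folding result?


15 - 19 = -4 at compile time
Optimized: x = -4


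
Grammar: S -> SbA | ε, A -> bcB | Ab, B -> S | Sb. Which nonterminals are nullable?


A nonterminal is nullable iff some alternative derives ε (directly, or every symbol in it is nullable)
Nullable: {B, S}


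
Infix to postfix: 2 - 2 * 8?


* has higher precedence, evaluate 2*8 first
Postfix: 2 2 8 * -


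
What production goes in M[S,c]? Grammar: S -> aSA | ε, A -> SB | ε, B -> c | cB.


For [S, c]: ε is nullable and 'c' ∈ FOLLOW(S)
Entry: S -> ε


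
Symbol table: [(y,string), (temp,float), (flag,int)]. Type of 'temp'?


Lookup 'temp' → type float


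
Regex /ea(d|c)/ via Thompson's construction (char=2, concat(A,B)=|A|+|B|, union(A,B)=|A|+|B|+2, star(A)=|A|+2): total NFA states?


Syntax tree has 4 char leaf(s), 1 union(s), 0 star(s)
chars contribute 4×2 = 8; each union adds +2; each star adds +2
Total: 8 + 2 + 0 = 10 states


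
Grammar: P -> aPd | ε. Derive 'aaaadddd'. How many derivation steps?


Derivation: P => aPd => aaPdd => aaaPddd => aaaaPdddd => aaaadddd
Steps: 5


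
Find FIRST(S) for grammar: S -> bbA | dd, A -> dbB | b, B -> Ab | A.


Per alternative of S: FIRST(bbA) = {b}; FIRST(dd) = {d}
FIRST(S) = {b, d}


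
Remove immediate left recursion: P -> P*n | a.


Left-recursive alternatives: P*n; non-recursive: a
Introduce P': P -> aP', P' -> *nP' | ε


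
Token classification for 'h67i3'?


Pattern: letter/underscore followed by alphanumerics, not a keyword
Type: IDENTIFIER


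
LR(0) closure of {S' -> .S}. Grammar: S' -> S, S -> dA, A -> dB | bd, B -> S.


Start: S' -> .S
For each item with dot before a nonterminal B, add B -> .γ for every B-production
Closure: [S' -> .S, S -> .dA]


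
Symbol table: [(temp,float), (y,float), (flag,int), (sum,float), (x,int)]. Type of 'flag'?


Lookup 'flag' → type int


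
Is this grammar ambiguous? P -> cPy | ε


balanced c^n…y^n: each string has a unique parse
Unambiguous


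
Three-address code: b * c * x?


Break into single-operator statements:
t1 = b * c
t2 = t1 * x


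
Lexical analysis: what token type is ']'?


Pattern: delimiter/punctuation
Type: PUNCTUATION


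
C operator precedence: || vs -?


'-' is additive (level 9); '||' is logical OR (level 1)
Higher level binds tighter
'-' has higher precedence than '||'


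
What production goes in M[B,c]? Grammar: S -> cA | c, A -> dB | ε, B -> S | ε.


For [B, c]: 'c' ∈ FIRST(S)
Entry: B -> S


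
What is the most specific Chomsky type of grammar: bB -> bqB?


LHS has context (more than one symbol) and |LHS| ≤ |RHS|
Classification: Type 1 (Context-Sensitive)


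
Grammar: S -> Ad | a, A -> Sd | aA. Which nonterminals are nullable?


A nonterminal is nullable iff some alternative derives ε (directly, or every symbol in it is nullable)
Nullable: {}


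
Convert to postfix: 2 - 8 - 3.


Left to right (same or higher precedence on left)
Postfix: 2 8 - 3 -


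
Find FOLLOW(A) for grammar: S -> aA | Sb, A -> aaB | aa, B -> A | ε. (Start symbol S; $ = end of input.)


$ ∈ FOLLOW(S). For each A -> αBβ: add FIRST(β)\{ε} to FOLLOW(B); if β nullable, add FOLLOW(A).
FOLLOW(A) = {$, b}


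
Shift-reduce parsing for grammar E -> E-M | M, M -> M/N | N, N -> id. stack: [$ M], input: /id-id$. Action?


shift '/' to continue M -> M/N
Action: shift


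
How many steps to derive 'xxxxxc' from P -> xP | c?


Derivation: P => xP => xxP => xxxP => xxxxP => xxxxxP => xxxxxc
Steps: 6


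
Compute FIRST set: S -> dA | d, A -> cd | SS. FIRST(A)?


Per alternative of A: FIRST(cd) = {c}; FIRST(SS) = {d}
FIRST(A) = {c, d}


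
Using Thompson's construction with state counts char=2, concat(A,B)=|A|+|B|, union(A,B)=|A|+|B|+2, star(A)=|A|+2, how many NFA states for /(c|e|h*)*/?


Syntax tree has 3 char leaf(s), 2 union(s), 2 star(s)
chars contribute 3×2 = 6; each union adds +2; each star adds +2
Total: 6 + 4 + 4 = 14 states


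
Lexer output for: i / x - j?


Scan left to right, longest-match per lexeme
Tokens: ID(i), OP(/), ID(x), OP(-), ID(j)


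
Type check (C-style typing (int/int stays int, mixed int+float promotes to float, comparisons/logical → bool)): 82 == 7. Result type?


Operand types: int == int
Rule: comparison yields bool
Result type: bool


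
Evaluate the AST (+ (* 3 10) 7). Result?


Evaluate inner: (* 3 10) = 30
Evaluate root: (+ 30 7) = 37
Result: 37


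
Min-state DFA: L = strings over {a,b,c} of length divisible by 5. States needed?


Track length mod 5: states 0..4, accept at 0
Minimal DFA: 5 states


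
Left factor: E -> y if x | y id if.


Common prefix: 'y'
Factored: E -> y E', E' -> if x | id if


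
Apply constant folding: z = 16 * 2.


16 * 2 = 32 at compile time
Optimized: z = 32


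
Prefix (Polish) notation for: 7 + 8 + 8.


left-to-right (same/higher precedence on left): tree is (+ (+ 7 8) 8)
Prefix: + + 7 8 8


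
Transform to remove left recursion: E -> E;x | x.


Left-recursive alternatives: E;x; non-recursive: x
Introduce E': E -> xE', E' -> ;xE' | ε


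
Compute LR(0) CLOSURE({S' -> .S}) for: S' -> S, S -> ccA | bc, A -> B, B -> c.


Start: S' -> .S
For each item with dot before a nonterminal B, add B -> .γ for every B-production
Closure: [S' -> .S, S -> .ccA, S -> .bc]


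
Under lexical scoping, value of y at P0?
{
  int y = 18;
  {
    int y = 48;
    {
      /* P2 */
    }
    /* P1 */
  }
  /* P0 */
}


y declared in the same block as P0
y = 18
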